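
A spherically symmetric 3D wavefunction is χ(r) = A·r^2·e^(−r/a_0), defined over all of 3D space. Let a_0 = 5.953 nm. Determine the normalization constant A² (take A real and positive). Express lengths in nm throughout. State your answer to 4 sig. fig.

The normalization condition is ∫|χ|² 4πr² dr = 1 from 0 to ∞.
In 3D with spherical symmetry the volume element is 4πr² dr.
Recall ∫₀^∞ r^m e^(−r/β) dr = m!·β^(m+1), the integral (without the A² prefactor) comes out to 45·π·a_0^7/2.
Hence A² = 1/[45·π·a_0^7/2].
Substituting a_0 = 5.953 gives A² = 5.3397E-8, so A = 0.00023108.

A^2 ≈ 5.340E-8 nm^(-7)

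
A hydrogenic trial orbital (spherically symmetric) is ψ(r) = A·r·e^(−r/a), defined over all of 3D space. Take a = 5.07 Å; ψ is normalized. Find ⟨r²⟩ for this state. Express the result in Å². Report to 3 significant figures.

By definition ⟨r²⟩ = ∫ r^2 |ψ(r)|² 4πr² dr.
Evaluating both integrals, ⟨r²⟩ = 15·a^2/2.
With a = 5.07, ⟨r^2⟩ = 192.8.

⟨r^2⟩ ≈ 193 Å^2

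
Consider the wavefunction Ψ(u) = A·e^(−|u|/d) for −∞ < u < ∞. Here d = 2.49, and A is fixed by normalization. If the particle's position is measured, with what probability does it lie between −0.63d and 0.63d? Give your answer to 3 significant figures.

P ≈ 0.716

P = ∫_{−0.63d}^{0.63d} |Ψ(u)|² du.
The normalization integral ∫|Ψ|²du over the whole domain equals d·A², and A² cancels in the ratio.
Both integrals are even about u = 0, so only the u ≥ 0 halves are needed (the factors of 2 cancel). Substituting t = u/d, A² and the length scale cancel in the ratio: P = ∫_{0}^{0.63} e^(-2·t) dt / ∫_{0}^{∞} e^(-2·t) dt.
Using ∫ e^(-2·t) dt = -e^(-2·t)/2, the numerator is 1/2 - e^(-63/50)/2 and the denominator is 1/2.
The result is P = 0.7163.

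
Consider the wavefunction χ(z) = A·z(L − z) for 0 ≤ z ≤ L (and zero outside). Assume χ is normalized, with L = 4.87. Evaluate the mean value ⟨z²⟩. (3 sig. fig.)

⟨z²⟩ = ∫ z^2 |χ|² dz over the full domain.
Since the A² factors cancel between numerator and denominator, ⟨z²⟩ = 2·L^2/7.
With L = 4.87, ⟨z^2⟩ = 6.776.

⟨z^2⟩ ≈ 6.78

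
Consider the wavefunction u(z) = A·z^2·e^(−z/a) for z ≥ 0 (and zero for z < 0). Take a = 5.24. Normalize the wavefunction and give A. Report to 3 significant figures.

We need A² ∫|f|² dz = 1, taking the integral from 0 to ∞.
Recall ∫₀^∞ z^m e^(−z/β) dz = m!·β^(m+1), carrying out the integral gives A² · 3·a^5/4.
Plugging in a = 5.24 yields A = 0.01837.

A ≈ 0.0184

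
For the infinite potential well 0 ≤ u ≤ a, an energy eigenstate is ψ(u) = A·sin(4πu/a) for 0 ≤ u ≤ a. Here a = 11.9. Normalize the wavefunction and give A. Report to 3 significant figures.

Require ∫ |ψ|² du = 1 over the whole domain.
∫|ψ|² du = A²·(a/2).
With a = 11.9: A² = 0.1681 and A = 0.4100.

A ≈ 0.410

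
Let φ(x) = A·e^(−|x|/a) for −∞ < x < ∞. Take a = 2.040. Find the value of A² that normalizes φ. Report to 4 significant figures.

We need A² ∫|f|² dx = 1, taking the integral from −∞ to ∞.
Using ∫₀^∞ xⁿ e^(−αx) dx = n!/αⁿ⁺¹, ∫|φ|² dx = A²·(a).
Hence A² = 1/[a].
Plugging in a = 2.040 yields A = 0.70014.

A^2 ≈ 0.4902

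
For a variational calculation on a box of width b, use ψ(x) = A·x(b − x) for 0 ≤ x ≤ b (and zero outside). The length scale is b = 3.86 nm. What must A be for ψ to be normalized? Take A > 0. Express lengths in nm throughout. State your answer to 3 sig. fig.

The normalization condition is ∫|ψ|² dx = 1 from 0 to b.
The integral (without the A² prefactor) comes out to b^5/30.
Setting this equal to 1 gives A² = 1/(b^5/30).
Substituting b = 3.86 gives A² = 0.03501, so A = 0.1871.

A ≈ 0.187 nm^(-5/2)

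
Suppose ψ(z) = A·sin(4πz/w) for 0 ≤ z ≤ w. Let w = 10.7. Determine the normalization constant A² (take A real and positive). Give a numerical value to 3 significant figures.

A^2 ≈ 0.187

The normalization condition is ∫|ψ|² dz = 1 from 0 to w.
With ∫₀^w sin²(nπz/w) dz = w/2, the integral (without the A² prefactor) comes out to w/2.
So A² = (w/2)^(−1).
Plugging in w = 10.7 yields A = 0.4323.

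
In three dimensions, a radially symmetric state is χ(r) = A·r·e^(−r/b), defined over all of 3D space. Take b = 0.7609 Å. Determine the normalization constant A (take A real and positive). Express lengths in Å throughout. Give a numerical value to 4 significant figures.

A ≈ 0.6450 Å^(-5/2)

The normalization condition is ∫|χ|² 4πr² dr = 1 from 0 to ∞.
The angular integral contributes 4π, leaving ∫₀^∞ r²|χ|² dr.
The integral (without the A² prefactor) comes out to 3·π·b^5.
Hence A² = 1/[3·π·b^5].
Plugging in b = 0.7609 yields A = 0.64498.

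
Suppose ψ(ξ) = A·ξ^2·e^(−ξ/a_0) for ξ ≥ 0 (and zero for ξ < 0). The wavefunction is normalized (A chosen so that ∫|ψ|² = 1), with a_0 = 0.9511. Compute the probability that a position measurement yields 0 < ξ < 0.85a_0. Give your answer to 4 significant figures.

P = ∫_{0}^{0.85a_0} |ψ(ξ)|² dξ.
With A² fixed by ∫|ψ|² = 1, i.e. A² = (3·a_0^5/4)^(−1), substitute and integrate.
Substituting u = ξ/a_0, A² and the length scale cancel in the ratio: P = ∫_{0}^{0.85} u^4·e^(-2·u) du / ∫_{0}^{∞} u^4·e^(-2·u) du.
With ∫ u^4·e^(-2·u) du = -(u^4/2 + u^3 + 3·u^2/2 + 3·u/2 + 3/4)·e^(-2·u) + C, the region integral is ≈ 0.0222111 and the full one is 3/4.
Taking the ratio, P = 0.029615.

P ≈ 0.02961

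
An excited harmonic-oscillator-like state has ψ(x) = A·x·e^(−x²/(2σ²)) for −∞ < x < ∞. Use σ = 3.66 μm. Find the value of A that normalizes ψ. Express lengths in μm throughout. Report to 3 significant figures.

Normalization requires ∫|ψ|² dx = 1, integrated from −∞ to ∞.
With ψ = A·x·e^(−x²/(2σ²)), the integral evaluates to A²·[√(π)·σ^3/2].
So A² = (√(π)·σ^3/2)^(−1).
Substituting σ = 3.66 gives A² = 0.02302, so A = 0.1517.

A ≈ 0.152 μm^(-3/2)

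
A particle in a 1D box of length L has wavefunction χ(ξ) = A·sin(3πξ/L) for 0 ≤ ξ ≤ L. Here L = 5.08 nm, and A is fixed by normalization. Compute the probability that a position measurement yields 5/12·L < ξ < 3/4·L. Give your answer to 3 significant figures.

P ≈ 0.333

|χ|² is the probability density, so P = ∫_{5/12·L}^{3/4·L} |χ|² dξ.
Since A² = 1/(L/2), this is the region integral divided by the full normalization integral.
Substituting u = ξ/L, A² and the length scale cancel in the ratio: P = ∫_{5/12}^{3/4} sin(3·π·u)^2 du / ∫_{0}^{1} sin(3·π·u)^2 du.
Using ∫ sin(3·π·u)^2 du = u/2 - sin(6·π·u)/(12·π), the numerator is 1/6 and the denominator is 1/2.
The result is P = 1/3.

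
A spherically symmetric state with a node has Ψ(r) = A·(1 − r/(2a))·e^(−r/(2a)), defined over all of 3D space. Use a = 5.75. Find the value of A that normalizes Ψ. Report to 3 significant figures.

We need A² ∫|f|² 4πr² dr = 1, taking the integral from 0 to ∞.
The integral (without the A² prefactor) comes out to 8·π·a^3.
Hence A² = 1/[8·π·a^3].
Substituting a = 5.75 gives A² = 0.0002093, so A = 0.01447.

A ≈ 0.0145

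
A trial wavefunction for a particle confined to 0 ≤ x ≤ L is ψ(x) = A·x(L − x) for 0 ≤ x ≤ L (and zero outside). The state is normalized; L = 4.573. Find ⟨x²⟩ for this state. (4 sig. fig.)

⟨x²⟩ = ∫ x^2 |ψ|² dx over the full domain.
Expanding the polynomial and integrating term by term, evaluating both integrals, ⟨x²⟩ = 2·L^2/7.
With L = 4.573, ⟨x^2⟩ = 5.9750.

⟨x^2⟩ ≈ 5.975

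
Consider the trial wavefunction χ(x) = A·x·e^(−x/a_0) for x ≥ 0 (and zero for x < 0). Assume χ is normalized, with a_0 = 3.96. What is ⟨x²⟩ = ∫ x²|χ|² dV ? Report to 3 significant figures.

⟨x²⟩ = ∫ x^2 |χ|² dx over the full domain.
The ratio of the moment integral to the normalization integral gives ⟨x²⟩ = 3·a_0^2.
Putting a_0 = 3.96 gives 47.04.

⟨x^2⟩ ≈ 47.0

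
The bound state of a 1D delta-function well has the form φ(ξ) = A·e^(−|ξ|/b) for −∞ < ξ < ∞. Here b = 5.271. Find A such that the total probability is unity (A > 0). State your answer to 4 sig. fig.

Normalization requires ∫|φ|² dξ = 1, integrated from −∞ to ∞.
With ∫₀^∞ ξ^0 e^(−αξ) dξ = 0!/α^1, the integral (without the A² prefactor) comes out to b.
With b = 5.271: A² = 0.18972 and A = 0.43557.

A ≈ 0.4356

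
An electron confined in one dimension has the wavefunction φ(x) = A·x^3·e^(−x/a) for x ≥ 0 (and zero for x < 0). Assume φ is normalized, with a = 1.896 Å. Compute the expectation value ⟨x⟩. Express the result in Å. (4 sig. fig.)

⟨x⟩ ≈ 6.636 Å

The expectation value is the |φ|²-weighted average of x: ∫ x|φ|² dx.
The ratio of the moment integral to the normalization integral gives ⟨x⟩ = 7·a/2.
With a = 1.896, ⟨x⟩ = 6.6360.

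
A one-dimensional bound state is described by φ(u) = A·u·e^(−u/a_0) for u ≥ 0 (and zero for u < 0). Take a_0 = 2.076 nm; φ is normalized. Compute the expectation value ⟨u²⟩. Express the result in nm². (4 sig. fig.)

⟨u^2⟩ ≈ 12.93 nm^2

⟨u²⟩ = ∫ u^2 |φ|² du over the full domain.
With ∫₀^∞ u^4 e^(−αu) du = 4!/α^5, evaluating both integrals, ⟨u²⟩ = 3·a_0^2.
With a_0 = 2.076, ⟨u^2⟩ = 12.929.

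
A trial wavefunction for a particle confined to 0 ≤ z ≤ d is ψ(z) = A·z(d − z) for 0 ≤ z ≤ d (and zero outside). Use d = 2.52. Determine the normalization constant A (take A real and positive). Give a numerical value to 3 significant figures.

Normalization requires ∫|ψ|² dz = 1, integrated from 0 to d.
With ψ = A·z(d − z), the integral evaluates to A²·[d^5/30].
Plugging in d = 2.52 yields A = 0.5433.

A ≈ 0.543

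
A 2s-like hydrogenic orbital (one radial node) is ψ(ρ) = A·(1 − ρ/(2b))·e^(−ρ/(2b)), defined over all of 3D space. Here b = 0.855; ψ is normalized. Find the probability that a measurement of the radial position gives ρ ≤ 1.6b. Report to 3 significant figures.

P ≈ 0.0512

Integrate the radial probability density 4πρ²|ψ|² over ρ ≤ 1.6b.
A² is fixed by ∫₀^∞ 4πρ²|ψ|² dρ = 1, i.e. A² = (8·π·b^3)^(−1).
In terms of u = ρ/b (A², 4π and the length scale all cancel between numerator and denominator), P = [∫_{0}^{1.6} u^2·(1 - u/2)^2·e^(-u) du] / [∫_{0}^{∞} u^2·(1 - u/2)^2·e^(-u) du].
With ∫ u^2·(1 - u/2)^2·e^(-u) du = -(u^4/4 + u^2 + 2·u + 2)·e^(-u) + C, the region integral is 2 - 5874·e^(-8/5)/625 and the full one is 2.
This evaluates to P = 0.05125.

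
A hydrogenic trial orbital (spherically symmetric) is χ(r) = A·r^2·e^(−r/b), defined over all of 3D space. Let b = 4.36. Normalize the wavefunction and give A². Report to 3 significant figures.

Require ∫ |χ|² 4πr² dr = 1 over the whole domain.
Using ∫₀^∞ rⁿ e^(−αr) dr = n!/αⁿ⁺¹, with χ = A·r^2·e^(−r/b), the integral evaluates to A²·[45·π·b^7/2].
Setting this equal to 1 gives A² = 1/(45·π·b^7/2).
With b = 4.36: A² = 4.723E-7 and A = 0.0006873.

A^2 ≈ 4.72E-7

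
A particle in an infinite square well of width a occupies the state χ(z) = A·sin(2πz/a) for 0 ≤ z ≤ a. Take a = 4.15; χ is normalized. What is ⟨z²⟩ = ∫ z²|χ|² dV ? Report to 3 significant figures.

The expectation value is the |χ|²-weighted average of z^2: ∫ z^2|χ|² dz.
Since the A² factors cancel between numerator and denominator, ⟨z²⟩ = -a^2/(8·π^2) + a^2/3.
Putting a = 4.15 gives 5.523.

⟨z^2⟩ ≈ 5.52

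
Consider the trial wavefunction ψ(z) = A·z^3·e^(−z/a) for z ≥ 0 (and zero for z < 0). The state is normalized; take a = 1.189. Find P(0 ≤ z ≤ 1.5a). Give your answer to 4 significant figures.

P = ∫_{0}^{1.5a} |ψ(z)|² dz.
Since A² = 1/(45·a^7/8), this is the region integral divided by the full normalization integral.
Substituting u = z/a, A² and the length scale cancel in the ratio: P = ∫_{0}^{1.5} u^6·e^(-2·u) du / ∫_{0}^{∞} u^6·e^(-2·u) du.
With ∫ u^6·e^(-2·u) du = -(4·u^6 + 12·u^5 + 30·u^4 + 60·u^3 + 90·u^2 + 90·u + 45)·e^(-2·u)/8 + C, the region integral is ≈ 0.188486 and the full one is 45/8.
Taking the ratio, P = 0.033509.

P ≈ 0.03351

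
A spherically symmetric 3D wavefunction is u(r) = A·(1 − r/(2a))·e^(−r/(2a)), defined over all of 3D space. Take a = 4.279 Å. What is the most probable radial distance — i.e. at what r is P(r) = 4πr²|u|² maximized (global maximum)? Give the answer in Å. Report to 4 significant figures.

Set d/dr [P(r) = 4πr²|u|²] = 0 and solve for r > 0.
This gives r = a·(√(5) + 3).
With a = 4.279, the most probable radial distance is 22.405 Å.

r ≈ 22.41 Å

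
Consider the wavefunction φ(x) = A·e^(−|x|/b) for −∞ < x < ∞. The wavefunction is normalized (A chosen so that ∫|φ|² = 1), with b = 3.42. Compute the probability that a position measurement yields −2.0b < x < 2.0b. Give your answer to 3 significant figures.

P ≈ 0.982

The probability is P = ∫ |φ|² dx over [−2.0b, 2.0b].
With A² fixed by ∫|φ|² = 1, i.e. A² = (b)^(−1), substitute and integrate.
Both integrals are even about x = 0, so only the x ≥ 0 halves are needed (the factors of 2 cancel). In terms of u = x/b (A² and the length scale cancel between numerator and denominator), P = [∫_{0}^{2.0} e^(-2·u) du] / [∫_{0}^{∞} e^(-2·u) du].
Using ∫ e^(-2·u) du = -e^(-2·u)/2, the numerator is 1/2 - e^(-4)/2 and the denominator is 1/2.
The result is P = 0.9817.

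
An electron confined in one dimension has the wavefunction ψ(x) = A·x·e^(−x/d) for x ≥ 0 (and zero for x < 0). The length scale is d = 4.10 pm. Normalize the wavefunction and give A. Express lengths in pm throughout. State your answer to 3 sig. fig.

A ≈ 0.241 pm^(-3/2)

We need A² ∫|f|² dx = 1, taking the integral from 0 to ∞.
Using ∫₀^∞ xⁿ e^(−αx) dx = n!/αⁿ⁺¹, ∫|ψ|² dx = A²·(d^3/4).
Hence A² = 1/[d^3/4].
With d = 4.10: A² = 0.05804 and A = 0.2409.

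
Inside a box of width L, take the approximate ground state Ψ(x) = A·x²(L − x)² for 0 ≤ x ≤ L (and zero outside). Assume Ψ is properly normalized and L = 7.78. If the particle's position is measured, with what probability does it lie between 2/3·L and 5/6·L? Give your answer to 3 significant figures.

P ≈ 0.136

|Ψ|² is the probability density, so P = ∫_{2/3·L}^{5/6·L} |Ψ|² dx.
Since A² = 1/(L^9/630), this is the region integral divided by the full normalization integral.
In terms of u = x/L (A² and the length scale cancel between numerator and denominator), P = [∫_{2/3}^{5/6} u^4·(1 - u)^4 du] / [∫_{0}^{1} u^4·(1 - u)^4 du].
An antiderivative of u^4·(1 - u)^4 is u^5·(70·u^4 - 315·u^3 + 540·u^2 - 420·u + 126)/630; evaluating from 2/3 to 5/6 gives ≈ 0.00021571, while the full integral is 1/630.
Taking the ratio, P = 0.1359.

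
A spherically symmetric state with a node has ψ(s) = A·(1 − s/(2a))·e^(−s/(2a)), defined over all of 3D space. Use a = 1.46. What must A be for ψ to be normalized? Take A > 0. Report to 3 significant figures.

A ≈ 0.113

Normalization requires ∫|ψ|² 4πs² ds = 1, integrated from 0 to ∞.
In 3D with spherical symmetry the volume element is 4πs² ds.
The integral (without the A² prefactor) comes out to 8·π·a^3.
So A² = (8·π·a^3)^(−1).
With a = 1.46: A² = 0.01279 and A = 0.1131.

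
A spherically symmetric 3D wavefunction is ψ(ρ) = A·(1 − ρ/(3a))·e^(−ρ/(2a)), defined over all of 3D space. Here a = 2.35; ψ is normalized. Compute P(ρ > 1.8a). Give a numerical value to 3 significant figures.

P ≈ 0.698

Integrate the radial probability density 4πρ²|ψ|² over ρ > 1.8a.
Normalization gives A² = 1/(8·π·a^3/3).
Substituting u = ρ/a, A², 4π and the length scale all cancel in the ratio: P = ∫_{1.8}^{∞} u^2·(1 - u/3)^2·e^(-u) du / ∫_{0}^{∞} u^2·(1 - u/3)^2·e^(-u) du.
Using ∫ u^2·(1 - u/3)^2·e^(-u) du = (-u^4 + 2·u^3 - 3·u^2 - 6·u - 6)·e^(-u)/9, the numerator is 5282·e^(-9/5)/1875 and the denominator is 2/3.
Taking the ratio yields P = 0.6985.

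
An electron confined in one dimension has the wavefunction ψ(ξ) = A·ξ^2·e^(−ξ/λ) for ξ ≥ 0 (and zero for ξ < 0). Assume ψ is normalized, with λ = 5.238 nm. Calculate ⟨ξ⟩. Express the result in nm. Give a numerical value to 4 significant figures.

⟨ξ⟩ ≈ 13.10 nm

By definition ⟨ξ⟩ = ∫ ξ |ψ(ξ)|² dξ.
Since the A² factors cancel between numerator and denominator, ⟨ξ⟩ = 5·λ/2.
With λ = 5.238, ⟨ξ⟩ = 13.095.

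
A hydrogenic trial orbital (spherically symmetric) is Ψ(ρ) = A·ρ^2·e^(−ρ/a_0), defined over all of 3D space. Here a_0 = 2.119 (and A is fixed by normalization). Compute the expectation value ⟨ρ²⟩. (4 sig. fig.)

⟨ρ²⟩ = ∫ ρ^2 |Ψ|² 4πρ² dρ over the full domain.
Since the A² factors cancel between numerator and denominator, ⟨ρ²⟩ = 14·a_0^2.
Putting a_0 = 2.119 gives 62.862.

⟨ρ^2⟩ ≈ 62.86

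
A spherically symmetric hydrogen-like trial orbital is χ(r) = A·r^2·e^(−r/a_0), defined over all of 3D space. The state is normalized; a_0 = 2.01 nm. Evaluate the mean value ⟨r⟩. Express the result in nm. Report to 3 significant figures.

⟨r⟩ ≈ 7.04 nm

⟨r⟩ = ∫ r |χ|² 4πr² dr over the full domain.
Recall ∫₀^∞ r^m e^(−r/β) dr = m!·β^(m+1), evaluating both integrals, ⟨r⟩ = 7·a_0/2.
With a_0 = 2.01, ⟨r⟩ = 7.035.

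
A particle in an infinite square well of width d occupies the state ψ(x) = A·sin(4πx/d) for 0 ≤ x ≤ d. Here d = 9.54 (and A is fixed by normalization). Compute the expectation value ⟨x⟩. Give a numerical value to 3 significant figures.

By definition ⟨x⟩ = ∫ x |ψ(x)|² dx.
The ratio of the moment integral to the normalization integral gives ⟨x⟩ = d/2.
With d = 9.54, ⟨x⟩ = 4.770.

⟨x⟩ ≈ 4.77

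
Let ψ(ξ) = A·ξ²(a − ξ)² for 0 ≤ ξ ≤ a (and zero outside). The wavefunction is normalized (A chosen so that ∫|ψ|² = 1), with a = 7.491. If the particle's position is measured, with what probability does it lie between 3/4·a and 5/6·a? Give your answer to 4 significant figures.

P ≈ 0.03998

The probability is P = ∫ |ψ|² dξ over [3/4·a, 5/6·a].
With A² fixed by ∫|ψ|² = 1, i.e. A² = (a^9/630)^(−1), substitute and integrate.
In terms of u = ξ/a (A² and the length scale cancel between numerator and denominator), P = [∫_{3/4}^{5/6} u^4·(1 - u)^4 du] / [∫_{0}^{1} u^4·(1 - u)^4 du].
An antiderivative of u^4·(1 - u)^4 is u^5·(70·u^4 - 315·u^3 + 540·u^2 - 420·u + 126)/630; evaluating from 3/4 to 5/6 gives ≈ 0.0000634559, while the full integral is 1/630.
The result is P = 0.039977.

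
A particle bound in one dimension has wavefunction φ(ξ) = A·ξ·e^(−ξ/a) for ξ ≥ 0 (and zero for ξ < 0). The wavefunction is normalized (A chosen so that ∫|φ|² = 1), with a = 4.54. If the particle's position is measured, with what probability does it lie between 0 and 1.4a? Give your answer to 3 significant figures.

|φ|² is the probability density, so P = ∫_{0}^{1.4a} |φ|² dξ.
The normalization integral ∫|φ|²dξ over the whole domain equals a^3/4·A², and A² cancels in the ratio.
Let u = ξ/a; then A² and the length scale cancel, so P = ∫_{0}^{1.4} u^2·e^(-2·u) du ÷ ∫_{0}^{∞} u^2·e^(-2·u) du.
Using ∫ u^2·e^(-2·u) du = -(2·u^2 + 2·u + 1)·e^(-2·u)/4, the numerator is 1/4 - 193·e^(-14/5)/100 and the denominator is 1/4.
This works out to P = 0.5305.

P ≈ 0.531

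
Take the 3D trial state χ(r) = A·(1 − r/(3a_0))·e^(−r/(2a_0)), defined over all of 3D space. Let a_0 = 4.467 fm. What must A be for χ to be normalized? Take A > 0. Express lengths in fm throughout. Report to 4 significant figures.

We need A² ∫|f|² 4πr² dr = 1, taking the integral from 0 to ∞.
Carrying out the integral gives A² · 8·π·a_0^3/3.
Setting this equal to 1 gives A² = 1/(8·π·a_0^3/3).
Plugging in a_0 = 4.467 yields A = 0.036595.

A ≈ 0.03659 fm^(-3/2)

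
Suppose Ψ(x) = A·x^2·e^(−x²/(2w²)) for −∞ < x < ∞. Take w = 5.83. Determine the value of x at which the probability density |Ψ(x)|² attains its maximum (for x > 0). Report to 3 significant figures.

Differentiate |Ψ(x)|² with respect to x and set to zero.
This gives x = √(2)·w.
With w = 5.83, the value of x > 0 at which the probability density is greatest is 8.245.

x ≈ 8.24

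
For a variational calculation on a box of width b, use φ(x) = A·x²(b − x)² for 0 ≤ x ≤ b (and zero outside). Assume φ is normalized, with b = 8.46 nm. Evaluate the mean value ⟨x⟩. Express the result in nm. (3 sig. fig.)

⟨x⟩ ≈ 4.23 nm

⟨x⟩ = ∫ x |φ|² dx over the full domain.
Evaluating both integrals, ⟨x⟩ = b/2.
With b = 8.46, ⟨x⟩ = 4.230.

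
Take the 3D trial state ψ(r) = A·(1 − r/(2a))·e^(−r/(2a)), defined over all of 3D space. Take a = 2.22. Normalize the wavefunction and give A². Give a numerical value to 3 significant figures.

A^2 ≈ 0.00364

Normalization requires ∫|ψ|² 4πr² dr = 1, integrated from 0 to ∞.
(Spherical symmetry: dV = 4πr² dr.)
Using ∫₀^∞ rⁿ e^(−αr) dr = n!/αⁿ⁺¹, carrying out the integral gives A² · 8·π·a^3.
Hence A² = 1/[8·π·a^3].
Plugging in a = 2.22 yields A = 0.06030.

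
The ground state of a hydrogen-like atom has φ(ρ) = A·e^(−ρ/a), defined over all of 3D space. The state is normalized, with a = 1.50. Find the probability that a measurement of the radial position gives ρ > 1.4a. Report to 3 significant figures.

Integrate the radial probability density 4πρ²|φ|² over ρ > 1.4a.
The full normalization integral is A²·[π·a^3] = 1, fixing A².
Let u = ρ/a; then A², 4π and the length scale all cancel, so P = ∫_{1.4}^{∞} u^2·e^(-2·u) du ÷ ∫_{0}^{∞} u^2·e^(-2·u) du.
With ∫ u^2·e^(-2·u) du = -(2·u^2 + 2·u + 1)·e^(-2·u)/4 + C, the region integral is 193·e^(-14/5)/100 and the full one is 1/4.
This evaluates to P = 0.4695.

P ≈ 0.469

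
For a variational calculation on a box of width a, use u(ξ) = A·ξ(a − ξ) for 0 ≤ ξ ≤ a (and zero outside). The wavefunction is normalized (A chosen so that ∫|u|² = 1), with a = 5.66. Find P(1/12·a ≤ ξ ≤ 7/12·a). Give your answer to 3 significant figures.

P ≈ 0.648

|u|² is the probability density, so P = ∫_{1/12·a}^{7/12·a} |u|² dξ.
The normalization integral ∫|u|²dξ over the whole domain equals a^5/30·A², and A² cancels in the ratio.
In terms of t = ξ/a (A² and the length scale cancel between numerator and denominator), P = [∫_{1/12}^{7/12} t^2·(1 - t)^2 dt] / [∫_{0}^{1} t^2·(1 - t)^2 dt].
Using ∫ t^2·(1 - t)^2 dt = t^3·(6·t^2 - 15·t + 10)/30, the numerator is ≈ 0.021610 and the denominator is 1/30.
Evaluating gives P = 4481/6912.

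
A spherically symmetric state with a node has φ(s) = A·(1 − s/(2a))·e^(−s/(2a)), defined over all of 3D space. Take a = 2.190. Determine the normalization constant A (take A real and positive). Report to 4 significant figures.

A ≈ 0.06155

Normalization requires ∫|φ|² 4πs² ds = 1, integrated from 0 to ∞.
Using ∫₀^∞ sⁿ e^(−αs) ds = n!/αⁿ⁺¹, carrying out the integral gives A² · 8·π·a^3.
Hence A² = 1/[8·π·a^3].
Substituting a = 2.190 gives A² = 0.0037882, so A = 0.061548.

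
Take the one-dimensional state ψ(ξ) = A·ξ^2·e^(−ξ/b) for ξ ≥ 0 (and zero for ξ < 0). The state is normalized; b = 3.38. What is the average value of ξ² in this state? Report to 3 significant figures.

⟨ξ^2⟩ ≈ 85.7

⟨ξ²⟩ = ∫ ξ^2 |ψ|² dξ over the full domain.
Since the A² factors cancel between numerator and denominator, ⟨ξ²⟩ = 15·b^2/2.
Putting b = 3.38 gives 85.68.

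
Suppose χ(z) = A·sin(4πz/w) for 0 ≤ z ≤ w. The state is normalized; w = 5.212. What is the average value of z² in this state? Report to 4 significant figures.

⟨z^2⟩ ≈ 8.969

By definition ⟨z²⟩ = ∫ z^2 |χ(z)|² dz.
The ratio of the moment integral to the normalization integral gives ⟨z²⟩ = -w^2/(32·π^2) + w^2/3.
With w = 5.212, ⟨z^2⟩ = 8.9690.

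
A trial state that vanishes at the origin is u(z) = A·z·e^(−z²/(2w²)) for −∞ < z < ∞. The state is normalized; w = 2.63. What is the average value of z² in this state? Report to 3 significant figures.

The expectation value is the |u|²-weighted average of z^2: ∫ z^2|u|² dz.
Using the Gaussian integral ∫_{−∞}^{∞} e^(−αz²) dz = √(π/α), the ratio of the moment integral to the normalization integral gives ⟨z²⟩ = 3·w^2/2.
Putting w = 2.63 gives 10.38.

⟨z^2⟩ ≈ 10.4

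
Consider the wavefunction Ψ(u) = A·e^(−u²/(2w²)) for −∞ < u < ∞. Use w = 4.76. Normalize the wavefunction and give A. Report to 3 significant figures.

The normalization condition is ∫|Ψ|² du = 1 from −∞ to ∞.
Differentiating ∫e^(−αu²) du = √(π/α) under α to get the higher moments, the integral (without the A² prefactor) comes out to √(π)·w.
Hence A² = 1/[√(π)·w].
Plugging in w = 4.76 yields A = 0.3443.

A ≈ 0.344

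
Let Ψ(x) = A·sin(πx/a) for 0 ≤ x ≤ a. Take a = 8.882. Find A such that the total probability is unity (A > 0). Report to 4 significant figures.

A ≈ 0.4745

Normalization requires ∫|Ψ|² dx = 1, integrated from 0 to a.
Carrying out the integral gives A² · a/2.
So A² = (a/2)^(−1).
Substituting a = 8.882 gives A² = 0.22517, so A = 0.47453.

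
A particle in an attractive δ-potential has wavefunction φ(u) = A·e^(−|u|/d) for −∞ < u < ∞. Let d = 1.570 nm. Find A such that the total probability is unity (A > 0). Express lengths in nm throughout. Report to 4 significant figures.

The normalization condition is ∫|φ|² du = 1 from −∞ to ∞.
With ∫₀^∞ u^0 e^(−αu) du = 0!/α^1, with φ = A·e^(−|u|/d), the integral evaluates to A²·[d].
Setting this equal to 1 gives A² = 1/(d).
Substituting d = 1.570 gives A² = 0.63694, so A = 0.79809.

A ≈ 0.7981 nm^(-1/2)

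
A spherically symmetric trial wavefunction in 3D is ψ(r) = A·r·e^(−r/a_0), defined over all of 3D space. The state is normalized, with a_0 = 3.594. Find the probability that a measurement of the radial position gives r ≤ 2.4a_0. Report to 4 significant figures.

P ≈ 0.5237

Integrate the radial probability density 4πr²|ψ|² over r ≤ 2.4a_0.
The full normalization integral is A²·[3·π·a_0^5] = 1, fixing A².
Let u = r/a_0; then A², 4π and the length scale all cancel, so P = ∫_{0}^{2.4} u^4·e^(-2·u) du ÷ ∫_{0}^{∞} u^4·e^(-2·u) du.
Using ∫ u^4·e^(-2·u) du = -(u^4/2 + u^3 + 3·u^2/2 + 3·u/2 + 3/4)·e^(-2·u), the numerator is ≈ 0.392806 and the denominator is 3/4.
Taking the ratio yields P = 0.52374.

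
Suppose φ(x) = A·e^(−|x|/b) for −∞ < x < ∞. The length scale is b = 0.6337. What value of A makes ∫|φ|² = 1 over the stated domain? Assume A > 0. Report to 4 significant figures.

Normalization requires ∫|φ|² dx = 1, integrated from −∞ to ∞.
The integral (without the A² prefactor) comes out to b.
Hence A² = 1/[b].
Plugging in b = 0.6337 yields A = 1.2562.

A ≈ 1.256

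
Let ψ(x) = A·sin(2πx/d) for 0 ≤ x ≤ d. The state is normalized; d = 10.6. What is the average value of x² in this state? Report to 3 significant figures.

⟨x^2⟩ ≈ 36.0

The expectation value is the |ψ|²-weighted average of x^2: ∫ x^2|ψ|² dx.
Evaluating both integrals, ⟨x²⟩ = -d^2/(8·π^2) + d^2/3.
Putting d = 10.6 gives 36.03.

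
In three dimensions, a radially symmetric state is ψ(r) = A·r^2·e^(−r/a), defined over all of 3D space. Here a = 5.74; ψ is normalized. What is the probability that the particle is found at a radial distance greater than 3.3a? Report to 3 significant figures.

P ≈ 0.511

With dV = 4πr²dr, the probability is ∫|ψ|² dV over r > 3.3a.
A² is fixed by ∫₀^∞ 4πr²|ψ|² dr = 1, i.e. A² = (45·π·a^7/2)^(−1).
In terms of u = r/a (A², 4π and the length scale all cancel between numerator and denominator), P = [∫_{3.3}^{∞} u^6·e^(-2·u) du] / [∫_{0}^{∞} u^6·e^(-2·u) du].
Using ∫ u^6·e^(-2·u) du = -(4·u^6 + 12·u^5 + 30·u^4 + 60·u^3 + 90·u^2 + 90·u + 45)·e^(-2·u)/8, the numerator is ≈ 2.8735 and the denominator is 45/8.
The region integral divided by the full integral gives P = 0.5108.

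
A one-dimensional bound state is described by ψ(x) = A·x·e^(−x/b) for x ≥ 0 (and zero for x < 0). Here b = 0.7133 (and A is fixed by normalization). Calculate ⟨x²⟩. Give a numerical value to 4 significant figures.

The expectation value is the |ψ|²-weighted average of x^2: ∫ x^2|ψ|² dx.
Recall ∫₀^∞ x^m e^(−x/β) dx = m!·β^(m+1), since the A² factors cancel between numerator and denominator, ⟨x²⟩ = 3·b^2.
With b = 0.7133, ⟨x^2⟩ = 1.5264.

⟨x^2⟩ ≈ 1.526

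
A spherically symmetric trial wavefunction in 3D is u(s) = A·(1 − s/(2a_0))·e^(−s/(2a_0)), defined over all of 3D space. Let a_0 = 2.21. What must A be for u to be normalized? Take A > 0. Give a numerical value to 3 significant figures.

Require ∫ |u|² 4πs² ds = 1 over the whole domain.
In 3D with spherical symmetry the volume element is 4πs² ds.
Carrying out the integral gives A² · 8·π·a_0^3.
With a_0 = 2.21: A² = 0.003686 and A = 0.06071.

A ≈ 0.0607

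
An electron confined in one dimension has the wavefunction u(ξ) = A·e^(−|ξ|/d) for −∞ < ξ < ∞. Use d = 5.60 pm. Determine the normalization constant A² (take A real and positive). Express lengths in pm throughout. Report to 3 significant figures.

A^2 ≈ 0.179 pm^(-1)

The normalization condition is ∫|u|² dξ = 1 from −∞ to ∞.
∫|u|² dξ = A²·(d).
Setting this equal to 1 gives A² = 1/(d).
With d = 5.60: A² = 0.1786 and A = 0.4226.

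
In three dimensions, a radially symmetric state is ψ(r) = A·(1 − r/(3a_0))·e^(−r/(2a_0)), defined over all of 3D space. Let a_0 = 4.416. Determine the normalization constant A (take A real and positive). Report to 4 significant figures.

Normalization requires ∫|ψ|² 4πr² dr = 1, integrated from 0 to ∞.
In 3D with spherical symmetry the volume element is 4πr² dr.
Recall ∫₀^∞ r^m e^(−r/β) dr = m!·β^(m+1), with ψ = A·(1 − r/(3a_0))·e^(−r/(2a_0)), the integral evaluates to A²·[8·π·a_0^3/3].
With a_0 = 4.416: A² = 0.0013861 and A = 0.037230.

A ≈ 0.03723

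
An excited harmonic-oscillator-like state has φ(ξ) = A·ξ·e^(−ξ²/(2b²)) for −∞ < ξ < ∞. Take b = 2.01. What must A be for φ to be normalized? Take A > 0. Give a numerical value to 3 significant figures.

Require ∫ |φ|² dξ = 1 over the whole domain.
With ∫_{−∞}^{∞} ξ^(2m) e^(−αξ²) dξ = (2m−1)!!·√π / (2^m α^(m+1/2)), the integral (without the A² prefactor) comes out to √(π)·b^3/2.
Substituting b = 2.01 gives A² = 0.1390, so A = 0.3728.

A ≈ 0.373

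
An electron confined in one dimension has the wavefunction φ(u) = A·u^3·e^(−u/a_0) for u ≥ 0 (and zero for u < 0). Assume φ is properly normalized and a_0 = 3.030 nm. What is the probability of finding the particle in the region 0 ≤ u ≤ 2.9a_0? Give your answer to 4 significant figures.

P = ∫_{0}^{2.9a_0} |φ(u)|² du.
Since A² = 1/(45·a_0^7/8), this is the region integral divided by the full normalization integral.
Substituting t = u/a_0, A² and the length scale cancel in the ratio: P = ∫_{0}^{2.9} t^6·e^(-2·t) dt / ∫_{0}^{∞} t^6·e^(-2·t) dt.
Using ∫ t^6·e^(-2·t) dt = -(4·t^6 + 12·t^5 + 30·t^4 + 60·t^3 + 90·t^2 + 90·t + 45)·e^(-2·t)/8, the numerator is ≈ 2.03405 and the denominator is 45/8.
Evaluating gives P = 0.36161.

P ≈ 0.3616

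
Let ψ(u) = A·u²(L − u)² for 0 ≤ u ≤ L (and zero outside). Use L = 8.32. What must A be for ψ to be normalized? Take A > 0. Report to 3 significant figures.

Require ∫ |ψ|² du = 1 over the whole domain.
Carrying out the integral gives A² · L^9/630.
So A² = (L^9/630)^(−1).
Plugging in L = 8.32 yields A = 0.001816.

A ≈ 0.00182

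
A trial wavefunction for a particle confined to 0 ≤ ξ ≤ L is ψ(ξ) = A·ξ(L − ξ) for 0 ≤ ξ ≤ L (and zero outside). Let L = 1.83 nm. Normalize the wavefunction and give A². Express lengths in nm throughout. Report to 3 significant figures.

A^2 ≈ 1.46 nm^(-5)

Require ∫ |ψ|² dξ = 1 over the whole domain.
Expanding the polynomial and integrating term by term, with ψ = A·ξ(L − ξ), the integral evaluates to A²·[L^5/30].
Hence A² = 1/[L^5/30].
Substituting L = 1.83 gives A² = 1.462, so A = 1.209.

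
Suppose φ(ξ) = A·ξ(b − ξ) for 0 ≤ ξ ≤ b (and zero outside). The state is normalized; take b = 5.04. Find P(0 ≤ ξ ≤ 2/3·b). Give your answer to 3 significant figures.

P = ∫_{0}^{2/3·b} |φ(ξ)|² dξ.
With A² fixed by ∫|φ|² = 1, i.e. A² = (b^5/30)^(−1), substitute and integrate.
Substituting u = ξ/b, A² and the length scale cancel in the ratio: P = ∫_{0}^{2/3} u^2·(1 - u)^2 du / ∫_{0}^{1} u^2·(1 - u)^2 du.
With ∫ u^2·(1 - u)^2 du = u^3·(6·u^2 - 15·u + 10)/30 + C, the region integral is 32/1215 and the full one is 1/30.
Taking the ratio, P = 64/81.

P ≈ 0.790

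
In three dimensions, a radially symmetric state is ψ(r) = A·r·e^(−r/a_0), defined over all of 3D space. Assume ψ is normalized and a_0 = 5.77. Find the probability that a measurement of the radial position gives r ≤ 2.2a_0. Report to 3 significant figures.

P ≈ 0.449

Integrate the radial probability density 4πr²|ψ|² over r ≤ 2.2a_0.
The full normalization integral is A²·[3·π·a_0^5] = 1, fixing A².
In terms of u = r/a_0 (A², 4π and the length scale all cancel between numerator and denominator), P = [∫_{0}^{2.2} u^4·e^(-2·u) du] / [∫_{0}^{∞} u^4·e^(-2·u) du].
With ∫ u^4·e^(-2·u) du = -(u^4/2 + u^3 + 3·u^2/2 + 3·u/2 + 3/4)·e^(-2·u) + C, the region integral is ≈ 0.33661 and the full one is 3/4.
Taking the ratio yields P = 0.4488.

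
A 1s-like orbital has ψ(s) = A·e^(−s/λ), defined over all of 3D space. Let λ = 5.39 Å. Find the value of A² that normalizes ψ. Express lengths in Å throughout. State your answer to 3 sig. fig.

A^2 ≈ 0.00203 Å^(-3)

Require ∫ |ψ|² 4πs² ds = 1 over the whole domain.
The angular integral contributes 4π, leaving ∫₀^∞ s²|ψ|² ds.
Carrying out the integral gives A² · π·λ^3.
Hence A² = 1/[π·λ^3].
Substituting λ = 5.39 gives A² = 0.002033, so A = 0.04509.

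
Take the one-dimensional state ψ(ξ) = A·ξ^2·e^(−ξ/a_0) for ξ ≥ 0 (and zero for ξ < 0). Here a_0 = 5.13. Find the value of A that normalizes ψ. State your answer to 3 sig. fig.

A ≈ 0.0194

We need A² ∫|f|² dξ = 1, taking the integral from 0 to ∞.
With ∫₀^∞ ξ^4 e^(−αξ) dξ = 4!/α^5, carrying out the integral gives A² · 3·a_0^5/4.
So A² = (3·a_0^5/4)^(−1).
Plugging in a_0 = 5.13 yields A = 0.01937.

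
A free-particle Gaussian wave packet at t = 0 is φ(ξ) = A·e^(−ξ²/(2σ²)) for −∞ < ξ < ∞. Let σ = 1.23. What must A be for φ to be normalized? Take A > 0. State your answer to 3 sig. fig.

Require ∫ |φ|² dξ = 1 over the whole domain.
Using the Gaussian integral ∫_{−∞}^{∞} e^(−αξ²) dξ = √(π/α), with φ = A·e^(−ξ²/(2σ²)), the integral evaluates to A²·[√(π)·σ].
So A² = (√(π)·σ)^(−1).
Substituting σ = 1.23 gives A² = 0.4587, so A = 0.6773.

A ≈ 0.677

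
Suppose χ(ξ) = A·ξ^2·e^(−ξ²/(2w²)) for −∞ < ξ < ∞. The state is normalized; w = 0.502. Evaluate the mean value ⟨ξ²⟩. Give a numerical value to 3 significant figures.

⟨ξ^2⟩ ≈ 0.630

⟨ξ²⟩ = ∫ ξ^2 |χ|² dξ over the full domain.
Evaluating both integrals, ⟨ξ²⟩ = 5·w^2/2.
With w = 0.502, ⟨ξ^2⟩ = 0.6300.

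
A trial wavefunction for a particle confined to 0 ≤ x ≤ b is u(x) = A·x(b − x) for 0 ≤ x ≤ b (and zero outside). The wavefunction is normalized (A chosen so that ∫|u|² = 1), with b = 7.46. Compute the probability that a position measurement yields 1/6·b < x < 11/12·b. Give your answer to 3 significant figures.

P = ∫_{1/6·b}^{11/12·b} |u(x)|² dx.
With A² fixed by ∫|u|² = 1, i.e. A² = (b^5/30)^(−1), substitute and integrate.
In terms of t = x/b (A² and the length scale cancel between numerator and denominator), P = [∫_{1/6}^{11/12} t^2·(1 - t)^2 dt] / [∫_{0}^{1} t^2·(1 - t)^2 dt].
An antiderivative of t^2·(1 - t)^2 is t^3·(6·t^2 - 15·t + 10)/30; evaluating from 1/6 to 11/12 gives ≈ 0.031981, while the full integral is 1/30.
Evaluating gives P = 4421/4608.

P ≈ 0.959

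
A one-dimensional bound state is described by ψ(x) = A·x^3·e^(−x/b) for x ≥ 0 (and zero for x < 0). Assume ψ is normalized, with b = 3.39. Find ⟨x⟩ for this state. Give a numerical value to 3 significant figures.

⟨x⟩ ≈ 11.9

By definition ⟨x⟩ = ∫ x |ψ(x)|² dx.
Evaluating both integrals, ⟨x⟩ = 7·b/2.
Putting b = 3.39 gives 11.87.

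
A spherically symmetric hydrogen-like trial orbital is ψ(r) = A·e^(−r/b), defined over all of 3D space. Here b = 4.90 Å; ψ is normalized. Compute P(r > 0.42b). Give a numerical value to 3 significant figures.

With dV = 4πr²dr, the probability is ∫|ψ|² dV over r > 0.42b.
A² is fixed by ∫₀^∞ 4πr²|ψ|² dr = 1, i.e. A² = (π·b^3)^(−1).
Let u = r/b; then A², 4π and the length scale all cancel, so P = ∫_{0.42}^{∞} u^2·e^(-2·u) du ÷ ∫_{0}^{∞} u^2·e^(-2·u) du.
With ∫ u^2·e^(-2·u) du = -(2·u^2 + 2·u + 1)·e^(-2·u)/4 + C, the region integral is 2741·e^(-21/25)/5000 and the full one is 1/4.
Taking the ratio yields P = 0.9467.

P ≈ 0.947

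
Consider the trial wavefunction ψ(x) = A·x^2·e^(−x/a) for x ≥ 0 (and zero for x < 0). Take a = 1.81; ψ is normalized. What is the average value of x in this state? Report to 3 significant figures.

⟨x⟩ = ∫ x |ψ|² dx over the full domain.
With ∫₀^∞ x^5 e^(−αx) dx = 5!/α^6, the ratio of the moment integral to the normalization integral gives ⟨x⟩ = 5·a/2.
With a = 1.81, ⟨x⟩ = 4.525.

⟨x⟩ ≈ 4.53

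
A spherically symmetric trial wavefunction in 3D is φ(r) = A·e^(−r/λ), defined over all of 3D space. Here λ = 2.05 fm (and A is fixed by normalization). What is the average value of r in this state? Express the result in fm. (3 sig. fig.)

The expectation value is the |φ|²-weighted average of r: ∫ r|φ|² 4πr² dr.
The ratio of the moment integral to the normalization integral gives ⟨r⟩ = 3·λ/2.
Putting λ = 2.05 gives 3.075.

⟨r⟩ ≈ 3.08 fm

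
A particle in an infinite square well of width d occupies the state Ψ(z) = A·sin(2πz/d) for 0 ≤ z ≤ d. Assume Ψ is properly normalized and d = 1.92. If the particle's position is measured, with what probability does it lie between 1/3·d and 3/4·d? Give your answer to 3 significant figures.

|Ψ|² is the probability density, so P = ∫_{1/3·d}^{3/4·d} |Ψ|² dz.
The normalization integral ∫|Ψ|²dz over the whole domain equals d/2·A², and A² cancels in the ratio.
Substituting u = z/d, A² and the length scale cancel in the ratio: P = ∫_{1/3}^{3/4} sin(2·π·u)^2 du / ∫_{0}^{1} sin(2·π·u)^2 du.
An antiderivative of sin(2·π·u)^2 is u/2 - sin(4·π·u)/(8·π); evaluating from 1/3 to 3/4 gives -√(3)/(16·π) + 5/24, while the full integral is 1/2.
Evaluating gives P = -√(3)/(8·π) + 5/12.

P ≈ 0.348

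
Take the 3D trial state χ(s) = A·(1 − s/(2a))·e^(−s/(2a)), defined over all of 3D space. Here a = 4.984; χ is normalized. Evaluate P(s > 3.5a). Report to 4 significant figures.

P ≈ 0.8873

With dV = 4πs²ds, the probability is ∫|χ|² dV over s > 3.5a.
The full normalization integral is A²·[8·π·a^3] = 1, fixing A².
In terms of u = s/a (A², 4π and the length scale all cancel between numerator and denominator), P = [∫_{3.5}^{∞} u^2·(1 - u/2)^2·e^(-u) du] / [∫_{0}^{∞} u^2·(1 - u/2)^2·e^(-u) du].
Using ∫ u^2·(1 - u/2)^2·e^(-u) du = -(u^4/4 + u^2 + 2·u + 2)·e^(-u), the numerator is 3761·e^(-7/2)/64 and the denominator is 2.
Taking the ratio yields P = 0.88728.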